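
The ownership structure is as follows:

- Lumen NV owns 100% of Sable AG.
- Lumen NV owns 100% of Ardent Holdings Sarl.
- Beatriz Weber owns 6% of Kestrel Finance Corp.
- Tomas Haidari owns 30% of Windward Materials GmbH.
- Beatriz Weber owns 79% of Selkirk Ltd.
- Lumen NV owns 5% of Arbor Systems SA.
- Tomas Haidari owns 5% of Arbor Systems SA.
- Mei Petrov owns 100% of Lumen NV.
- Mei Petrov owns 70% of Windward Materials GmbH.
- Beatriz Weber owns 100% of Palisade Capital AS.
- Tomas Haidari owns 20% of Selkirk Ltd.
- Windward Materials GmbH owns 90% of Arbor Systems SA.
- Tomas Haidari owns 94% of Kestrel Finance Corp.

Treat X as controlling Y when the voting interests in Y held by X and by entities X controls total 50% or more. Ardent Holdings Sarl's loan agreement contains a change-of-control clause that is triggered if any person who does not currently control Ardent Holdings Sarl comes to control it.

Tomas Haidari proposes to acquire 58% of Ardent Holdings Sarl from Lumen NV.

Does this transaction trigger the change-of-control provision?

Yes

The purchase adds only to Tomas's holdings (Lumen's stake shrinks), so Tomas is the only person who could newly come to control Ardent.
Tomas holds 94% of Kestrel, so Tomas controls Kestrel.
Neither Tomas nor any entity Tomas controls holds any voting interest in Ardent.
So before the transaction, Tomas does not control Ardent.
After the purchase, Tomas holds 58% of Ardent directly, and Lumen's stake falls to 42%.
Tomas holds 58% of Ardent, so Tomas controls Ardent.
Tomas did not control Ardent before and does after, so the clause is triggered.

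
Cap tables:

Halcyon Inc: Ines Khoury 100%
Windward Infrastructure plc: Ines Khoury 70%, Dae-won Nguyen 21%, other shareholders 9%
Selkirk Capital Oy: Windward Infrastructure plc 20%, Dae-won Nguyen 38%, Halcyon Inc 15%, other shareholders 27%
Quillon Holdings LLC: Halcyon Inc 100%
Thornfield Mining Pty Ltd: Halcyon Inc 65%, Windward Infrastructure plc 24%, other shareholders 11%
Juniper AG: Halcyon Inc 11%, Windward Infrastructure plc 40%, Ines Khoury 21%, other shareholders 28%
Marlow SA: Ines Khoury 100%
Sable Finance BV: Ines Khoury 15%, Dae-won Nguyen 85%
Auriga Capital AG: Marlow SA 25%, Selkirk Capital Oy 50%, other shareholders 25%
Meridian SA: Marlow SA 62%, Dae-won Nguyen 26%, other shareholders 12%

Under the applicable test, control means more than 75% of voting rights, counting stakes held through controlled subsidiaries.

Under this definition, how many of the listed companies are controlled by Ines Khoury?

Ines holds 100% of Halcyon, so Ines controls Halcyon.
Halcyon holds 100% of Quillon, so Ines controls Quillon.
Ines holds 100% of Marlow, so Ines controls Marlow.
No other company's threshold is met.
Ines controls 3 companies.

3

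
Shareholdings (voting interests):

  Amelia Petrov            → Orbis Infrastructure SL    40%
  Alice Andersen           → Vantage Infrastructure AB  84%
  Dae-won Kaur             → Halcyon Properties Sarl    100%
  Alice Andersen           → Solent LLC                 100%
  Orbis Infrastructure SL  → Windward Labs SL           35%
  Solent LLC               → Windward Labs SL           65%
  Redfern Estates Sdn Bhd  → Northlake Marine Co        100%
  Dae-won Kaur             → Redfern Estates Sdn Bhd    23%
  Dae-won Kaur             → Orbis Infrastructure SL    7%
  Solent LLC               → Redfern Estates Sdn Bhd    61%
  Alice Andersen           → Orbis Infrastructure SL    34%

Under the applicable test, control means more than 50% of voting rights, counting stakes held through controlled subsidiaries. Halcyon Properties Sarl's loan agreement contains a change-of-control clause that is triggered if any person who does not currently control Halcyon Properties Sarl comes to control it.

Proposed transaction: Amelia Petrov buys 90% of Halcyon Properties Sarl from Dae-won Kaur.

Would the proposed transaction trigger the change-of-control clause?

Yes

The purchase adds only to Amelia's holdings (Dae-won's stake shrinks), so Amelia is the only person who could newly come to control Halcyon.
Amelia's largest direct stake is 40% in Orbis, which does not meet the threshold, so Amelia controls no company.
Neither Amelia nor any entity Amelia controls holds any voting interest in Halcyon.
So before the transaction, Amelia does not control Halcyon.
After the purchase, Amelia holds 90% of Halcyon directly, and Dae-won's stake falls to 10%.
Amelia holds 90% of Halcyon, so Amelia controls Halcyon.
Amelia did not control Halcyon before and does after, so the clause is triggered.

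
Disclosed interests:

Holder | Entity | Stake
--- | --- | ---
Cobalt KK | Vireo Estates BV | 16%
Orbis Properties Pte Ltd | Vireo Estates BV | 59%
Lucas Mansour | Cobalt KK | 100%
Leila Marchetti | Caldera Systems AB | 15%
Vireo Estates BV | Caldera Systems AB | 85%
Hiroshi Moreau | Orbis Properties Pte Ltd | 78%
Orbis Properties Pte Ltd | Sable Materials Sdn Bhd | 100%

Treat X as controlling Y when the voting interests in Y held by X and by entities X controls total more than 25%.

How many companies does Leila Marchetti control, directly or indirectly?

Leila's largest direct stake is 15% in Caldera, which does not meet the threshold.
Leila controls 0 companies.

0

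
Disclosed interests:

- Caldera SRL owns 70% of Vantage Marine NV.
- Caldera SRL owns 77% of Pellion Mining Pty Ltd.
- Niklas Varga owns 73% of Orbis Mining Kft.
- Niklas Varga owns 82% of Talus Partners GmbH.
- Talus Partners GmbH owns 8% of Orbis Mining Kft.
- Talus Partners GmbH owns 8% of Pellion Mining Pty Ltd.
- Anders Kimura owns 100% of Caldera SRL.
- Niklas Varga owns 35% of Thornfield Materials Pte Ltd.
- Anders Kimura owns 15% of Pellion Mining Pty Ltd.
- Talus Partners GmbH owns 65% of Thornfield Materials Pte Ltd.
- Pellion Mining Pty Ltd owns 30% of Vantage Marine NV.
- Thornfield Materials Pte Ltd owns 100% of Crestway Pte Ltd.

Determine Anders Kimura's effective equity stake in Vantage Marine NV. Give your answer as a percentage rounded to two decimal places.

Anders reaches Vantage along 3 paths.
Via Pellion: 15% × 30% = 4.5%.
Via Caldera → Pellion: 100% × 77% × 30% = 23.1%.
Via Caldera: 100% × 70% = 70%.
Total: 4.5% + 23.1% + 70% = 97.6%.
Rounded: 97.60%.

97.60%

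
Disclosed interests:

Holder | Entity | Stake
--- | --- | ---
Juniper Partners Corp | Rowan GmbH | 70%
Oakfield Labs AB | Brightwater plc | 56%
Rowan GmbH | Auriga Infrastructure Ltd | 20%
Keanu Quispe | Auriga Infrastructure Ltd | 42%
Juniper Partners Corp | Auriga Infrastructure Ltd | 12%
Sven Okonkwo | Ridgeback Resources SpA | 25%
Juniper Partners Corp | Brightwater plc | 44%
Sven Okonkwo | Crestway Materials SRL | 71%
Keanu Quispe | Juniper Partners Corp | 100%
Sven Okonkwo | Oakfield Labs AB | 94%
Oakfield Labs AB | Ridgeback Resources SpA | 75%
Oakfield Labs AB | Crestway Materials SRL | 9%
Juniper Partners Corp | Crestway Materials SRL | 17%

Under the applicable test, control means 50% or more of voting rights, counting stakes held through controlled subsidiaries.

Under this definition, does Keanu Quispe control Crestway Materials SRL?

No

Keanu holds 100% of Juniper, so Keanu controls Juniper.
Juniper holds 70% of Rowan, so Keanu controls Rowan.
Keanu and Juniper and Rowan together hold 42% + 12% + 20% = 74% of Auriga, so Keanu controls Auriga.
In Crestway, Keanu's side holds only 17%, not ≥ 50%.
So Keanu does not control Crestway.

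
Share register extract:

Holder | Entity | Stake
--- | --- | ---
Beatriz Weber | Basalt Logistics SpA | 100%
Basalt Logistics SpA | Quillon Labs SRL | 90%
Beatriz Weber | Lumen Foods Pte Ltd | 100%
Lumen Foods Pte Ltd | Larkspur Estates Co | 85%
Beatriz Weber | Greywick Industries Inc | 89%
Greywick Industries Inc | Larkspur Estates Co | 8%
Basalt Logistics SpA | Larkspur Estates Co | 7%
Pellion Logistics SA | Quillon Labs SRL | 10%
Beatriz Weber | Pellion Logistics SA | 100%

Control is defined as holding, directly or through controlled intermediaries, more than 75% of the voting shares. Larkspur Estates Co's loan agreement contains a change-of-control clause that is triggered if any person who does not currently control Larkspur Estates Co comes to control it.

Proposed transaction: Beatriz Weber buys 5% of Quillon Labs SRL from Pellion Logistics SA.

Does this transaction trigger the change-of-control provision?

No

The purchase adds only to Beatriz's holdings (Pellion's stake shrinks), so Beatriz is the only person who could newly come to control Larkspur.
Beatriz holds 89% of Greywick, so Beatriz controls Greywick.
Beatriz holds 100% of Lumen, so Beatriz controls Lumen.
Beatriz holds 100% of Basalt, so Beatriz controls Basalt.
Lumen and Basalt and Greywick together hold 85% + 7% + 8% = 100% of Larkspur, so Beatriz controls Larkspur.
So Beatriz already controls Larkspur before the transaction.
After the purchase, Beatriz holds 5% of Quillon directly, and Pellion's stake falls to 5%.
Beatriz controlled Larkspur already, so this is not a new person acquiring control; every other person's position is unchanged or reduced.
No new person acquires control, so the clause is not triggered.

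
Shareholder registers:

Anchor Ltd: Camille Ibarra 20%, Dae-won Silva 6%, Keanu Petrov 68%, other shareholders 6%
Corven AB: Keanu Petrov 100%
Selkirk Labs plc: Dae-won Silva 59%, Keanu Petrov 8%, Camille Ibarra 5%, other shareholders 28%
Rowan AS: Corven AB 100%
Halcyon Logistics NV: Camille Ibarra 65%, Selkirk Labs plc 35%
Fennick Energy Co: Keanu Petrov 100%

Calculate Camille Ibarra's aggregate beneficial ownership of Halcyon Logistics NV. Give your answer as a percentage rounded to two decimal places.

Camille reaches Halcyon along 2 paths.
Direct stake: 65% = 65%.
Via Selkirk: 5% × 35% = 1.75%.
Total: 65% + 1.75% = 66.75%.

66.75%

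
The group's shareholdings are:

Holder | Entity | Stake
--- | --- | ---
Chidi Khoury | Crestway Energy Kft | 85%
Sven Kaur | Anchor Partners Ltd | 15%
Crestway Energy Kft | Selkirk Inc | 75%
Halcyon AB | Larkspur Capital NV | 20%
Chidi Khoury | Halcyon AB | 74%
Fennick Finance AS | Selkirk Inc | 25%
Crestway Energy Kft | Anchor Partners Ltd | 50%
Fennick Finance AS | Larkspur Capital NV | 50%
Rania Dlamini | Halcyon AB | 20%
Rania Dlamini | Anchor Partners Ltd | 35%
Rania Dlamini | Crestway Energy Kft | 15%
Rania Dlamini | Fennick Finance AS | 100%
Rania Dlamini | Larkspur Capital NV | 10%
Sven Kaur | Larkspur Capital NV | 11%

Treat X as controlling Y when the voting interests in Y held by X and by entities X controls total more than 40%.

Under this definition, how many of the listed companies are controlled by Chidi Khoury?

4

Chidi holds 85% of Crestway, so Chidi controls Crestway.
Chidi holds 74% of Halcyon, so Chidi controls Halcyon.
Crestway holds 50% of Anchor, so Chidi controls Anchor.
Crestway holds 75% of Selkirk, so Chidi controls Selkirk.
No other company's threshold is met.
Chidi controls 4 companies.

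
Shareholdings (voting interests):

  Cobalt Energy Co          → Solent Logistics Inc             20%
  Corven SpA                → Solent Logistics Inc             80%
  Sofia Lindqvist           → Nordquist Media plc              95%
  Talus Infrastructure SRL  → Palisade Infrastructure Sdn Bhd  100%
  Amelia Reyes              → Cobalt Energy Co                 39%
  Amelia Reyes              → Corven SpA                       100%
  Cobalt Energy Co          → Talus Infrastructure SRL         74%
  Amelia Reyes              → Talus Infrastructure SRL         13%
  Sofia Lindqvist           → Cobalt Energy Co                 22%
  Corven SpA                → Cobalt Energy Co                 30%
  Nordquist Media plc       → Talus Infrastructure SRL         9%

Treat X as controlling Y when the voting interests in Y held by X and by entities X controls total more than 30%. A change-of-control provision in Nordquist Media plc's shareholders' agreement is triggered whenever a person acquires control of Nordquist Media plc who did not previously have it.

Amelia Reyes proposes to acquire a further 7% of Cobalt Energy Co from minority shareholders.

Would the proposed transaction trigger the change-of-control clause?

The purchase changes only Amelia's holdings, so Amelia is the only person who could newly come to control Nordquist.
Amelia holds 100% of Corven, so Amelia controls Corven.
Amelia and Corven together hold 39% + 30% = 69% of Cobalt, so Amelia controls Cobalt.
Amelia and Cobalt together hold 13% + 74% = 87% of Talus, so Amelia controls Talus.
Corven and Cobalt together hold 80% + 20% = 100% of Solent, so Amelia controls Solent.
Talus holds 100% of Palisade, so Amelia controls Palisade.
Neither Amelia nor any entity Amelia controls holds any voting interest in Nordquist.
So before the transaction, Amelia does not control Nordquist.
After the purchase, Amelia's direct stake in Cobalt rises to 39% + 7% = 46%.
Amelia and Corven together hold 46% + 30% = 76% of Cobalt, so Amelia controls Cobalt.
After the transaction, neither Amelia nor any entity Amelia controls holds a voting interest in Nordquist, so Amelia still does not control it.
No new person acquires control, so the clause is not triggered.

No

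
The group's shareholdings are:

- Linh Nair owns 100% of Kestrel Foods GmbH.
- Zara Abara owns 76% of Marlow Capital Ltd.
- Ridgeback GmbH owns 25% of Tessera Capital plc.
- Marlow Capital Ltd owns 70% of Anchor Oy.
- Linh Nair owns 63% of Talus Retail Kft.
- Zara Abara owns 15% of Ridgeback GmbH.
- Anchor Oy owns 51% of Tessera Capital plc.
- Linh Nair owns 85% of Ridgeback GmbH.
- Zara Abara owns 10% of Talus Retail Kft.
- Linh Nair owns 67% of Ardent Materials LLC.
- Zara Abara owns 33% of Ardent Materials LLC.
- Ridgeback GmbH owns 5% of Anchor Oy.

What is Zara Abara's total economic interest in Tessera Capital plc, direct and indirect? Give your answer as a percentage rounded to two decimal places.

Zara reaches Tessera along 3 paths.
Via Ridgeback: 15% × 25% = 3.75%.
Via Marlow → Anchor: 76% × 70% × 51% = 27.132%.
Via Ridgeback → Anchor: 15% × 5% × 51% = 0.3825%.
Total: 3.75% + 27.132% + 0.3825% = 31.2645%.
Rounded: 31.26%.

31.26%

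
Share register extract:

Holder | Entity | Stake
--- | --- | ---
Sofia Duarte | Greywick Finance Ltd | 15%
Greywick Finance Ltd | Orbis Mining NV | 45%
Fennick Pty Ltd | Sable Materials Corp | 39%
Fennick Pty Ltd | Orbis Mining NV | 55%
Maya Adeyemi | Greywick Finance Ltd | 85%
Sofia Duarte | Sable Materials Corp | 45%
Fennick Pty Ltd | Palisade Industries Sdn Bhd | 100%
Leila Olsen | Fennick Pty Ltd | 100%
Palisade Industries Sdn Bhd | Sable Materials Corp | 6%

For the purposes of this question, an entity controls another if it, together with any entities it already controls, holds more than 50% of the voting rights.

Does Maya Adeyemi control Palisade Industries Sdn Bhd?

No

Maya holds 85% of Greywick, so Maya controls Greywick.
Neither Maya nor any entity Maya controls holds any voting interest in Palisade.
So Maya does not control Palisade.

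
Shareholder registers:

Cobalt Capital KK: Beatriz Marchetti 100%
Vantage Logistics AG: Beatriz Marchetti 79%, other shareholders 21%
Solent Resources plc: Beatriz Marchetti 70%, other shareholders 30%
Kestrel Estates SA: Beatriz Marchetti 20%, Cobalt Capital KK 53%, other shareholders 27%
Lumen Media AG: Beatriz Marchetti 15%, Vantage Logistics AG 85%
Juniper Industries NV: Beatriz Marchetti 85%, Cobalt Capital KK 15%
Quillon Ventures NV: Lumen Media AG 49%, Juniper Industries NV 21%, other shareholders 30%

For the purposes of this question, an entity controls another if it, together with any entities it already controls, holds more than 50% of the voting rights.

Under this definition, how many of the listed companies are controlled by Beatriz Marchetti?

7

Beatriz holds 100% of Cobalt, so Beatriz controls Cobalt.
Beatriz holds 79% of Vantage, so Beatriz controls Vantage.
Beatriz holds 70% of Solent, so Beatriz controls Solent.
Beatriz and Cobalt together hold 20% + 53% = 73% of Kestrel, so Beatriz controls Kestrel.
Beatriz and Vantage together hold 15% + 85% = 100% of Lumen, so Beatriz controls Lumen.
Beatriz and Cobalt together hold 85% + 15% = 100% of Juniper, so Beatriz controls Juniper.
Lumen and Juniper together hold 49% + 21% = 70% of Quillon, so Beatriz controls Quillon.
Beatriz controls 7 companies.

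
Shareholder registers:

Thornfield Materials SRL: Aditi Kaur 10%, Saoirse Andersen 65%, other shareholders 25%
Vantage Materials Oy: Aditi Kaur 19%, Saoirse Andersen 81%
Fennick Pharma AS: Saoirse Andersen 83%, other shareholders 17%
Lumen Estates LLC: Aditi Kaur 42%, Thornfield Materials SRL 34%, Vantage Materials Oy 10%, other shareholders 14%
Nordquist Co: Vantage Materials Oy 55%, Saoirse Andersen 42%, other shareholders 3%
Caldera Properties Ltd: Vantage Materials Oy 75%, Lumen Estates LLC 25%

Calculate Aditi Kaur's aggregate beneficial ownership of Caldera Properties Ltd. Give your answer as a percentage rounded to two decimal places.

26.08%

Aditi reaches Caldera along 4 paths.
Via Vantage: 19% × 75% = 14.25%.
Via Lumen: 42% × 25% = 10.5%.
Via Thornfield → Lumen: 10% × 34% × 25% = 0.85%.
Via Vantage → Lumen: 19% × 10% × 25% = 0.475%.
Total: 14.25% + 10.5% + 0.85% + 0.475% = 26.075%.
Rounded: 26.08%.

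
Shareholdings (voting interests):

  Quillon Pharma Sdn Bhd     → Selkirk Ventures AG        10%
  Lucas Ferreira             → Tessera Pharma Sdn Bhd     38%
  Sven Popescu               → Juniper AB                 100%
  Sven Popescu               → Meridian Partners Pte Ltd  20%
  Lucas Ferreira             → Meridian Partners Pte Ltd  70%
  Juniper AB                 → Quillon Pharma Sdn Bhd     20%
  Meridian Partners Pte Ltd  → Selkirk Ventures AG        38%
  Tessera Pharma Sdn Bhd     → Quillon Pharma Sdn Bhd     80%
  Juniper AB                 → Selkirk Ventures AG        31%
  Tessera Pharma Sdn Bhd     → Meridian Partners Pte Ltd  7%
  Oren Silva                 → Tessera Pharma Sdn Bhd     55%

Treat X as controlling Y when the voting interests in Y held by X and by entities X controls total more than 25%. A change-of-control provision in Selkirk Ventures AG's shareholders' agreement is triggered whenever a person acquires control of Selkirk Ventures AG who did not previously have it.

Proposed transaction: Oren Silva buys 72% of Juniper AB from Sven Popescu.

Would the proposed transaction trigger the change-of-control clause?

The purchase adds only to Oren's holdings (Sven's stake shrinks), so Oren is the only person who could newly come to control Selkirk.
Oren holds 55% of Tessera, so Oren controls Tessera.
Tessera holds 80% of Quillon, so Oren controls Quillon.
In Selkirk, Oren's side holds only 10%, not > 25%.
So before the transaction, Oren does not control Selkirk.
After the purchase, Oren holds 72% of Juniper directly, and Sven's stake falls to 28%.
Oren holds 72% of Juniper, so Oren controls Juniper.
Tessera and Juniper together hold 80% + 20% = 100% of Quillon, so Oren controls Quillon.
Juniper and Quillon together hold 31% + 10% = 41% of Selkirk, so Oren controls Selkirk.
Oren did not control Selkirk before and does after, so the clause is triggered.

Yes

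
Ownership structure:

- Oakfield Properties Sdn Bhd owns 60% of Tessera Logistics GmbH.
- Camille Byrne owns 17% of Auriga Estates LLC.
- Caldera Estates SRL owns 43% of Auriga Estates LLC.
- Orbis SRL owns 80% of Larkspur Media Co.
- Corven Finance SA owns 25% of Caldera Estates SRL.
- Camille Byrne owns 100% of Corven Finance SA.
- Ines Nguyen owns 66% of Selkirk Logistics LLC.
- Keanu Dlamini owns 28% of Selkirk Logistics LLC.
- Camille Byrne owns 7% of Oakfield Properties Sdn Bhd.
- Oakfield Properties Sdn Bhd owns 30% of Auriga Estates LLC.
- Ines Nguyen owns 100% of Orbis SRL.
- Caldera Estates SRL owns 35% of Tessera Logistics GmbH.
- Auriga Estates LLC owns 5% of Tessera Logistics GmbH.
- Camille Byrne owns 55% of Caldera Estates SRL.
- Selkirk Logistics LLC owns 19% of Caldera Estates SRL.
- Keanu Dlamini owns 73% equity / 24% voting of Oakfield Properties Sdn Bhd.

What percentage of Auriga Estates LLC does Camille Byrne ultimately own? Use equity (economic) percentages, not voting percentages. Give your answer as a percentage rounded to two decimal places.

Camille reaches Auriga along 4 paths.
Via Oakfield: 7% × 30% = 2.1%.
Via Caldera: 55% × 43% = 23.65%.
Via Corven → Caldera: 100% × 25% × 43% = 10.75%.
Direct stake: 17% = 17%.
Total: 2.1% + 23.65% + 10.75% + 17% = 53.5%.
Rounded: 53.50%.

53.50%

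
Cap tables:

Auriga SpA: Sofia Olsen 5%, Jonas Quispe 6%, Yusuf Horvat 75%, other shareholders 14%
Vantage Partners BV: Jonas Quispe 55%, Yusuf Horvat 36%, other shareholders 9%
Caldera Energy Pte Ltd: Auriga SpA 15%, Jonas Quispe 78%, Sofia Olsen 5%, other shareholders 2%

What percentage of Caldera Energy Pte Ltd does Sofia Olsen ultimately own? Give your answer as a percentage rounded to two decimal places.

5.75%

Sofia reaches Caldera along 2 paths.
Via Auriga: 5% × 15% = 0.75%.
Direct stake: 5% = 5%.
Total: 0.75% + 5% = 5.75%.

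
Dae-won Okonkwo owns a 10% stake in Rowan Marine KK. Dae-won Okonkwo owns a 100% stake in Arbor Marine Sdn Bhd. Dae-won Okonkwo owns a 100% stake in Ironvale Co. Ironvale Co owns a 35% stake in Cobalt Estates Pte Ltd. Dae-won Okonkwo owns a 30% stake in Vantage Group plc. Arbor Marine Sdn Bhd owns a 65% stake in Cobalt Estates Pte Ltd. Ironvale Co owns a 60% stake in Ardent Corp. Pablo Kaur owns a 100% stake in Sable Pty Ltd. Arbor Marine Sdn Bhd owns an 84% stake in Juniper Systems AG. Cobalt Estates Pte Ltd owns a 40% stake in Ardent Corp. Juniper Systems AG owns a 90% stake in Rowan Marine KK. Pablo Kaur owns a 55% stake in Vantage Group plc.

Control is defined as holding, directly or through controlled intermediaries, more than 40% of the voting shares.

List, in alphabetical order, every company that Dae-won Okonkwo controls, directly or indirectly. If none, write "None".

Dae-won holds 100% of Ironvale, so Dae-won controls Ironvale.
Dae-won holds 100% of Arbor, so Dae-won controls Arbor.
Arbor holds 84% of Juniper, so Dae-won controls Juniper.
Ironvale and Arbor together hold 35% + 65% = 100% of Cobalt, so Dae-won controls Cobalt.
Ironvale and Cobalt together hold 60% + 40% = 100% of Ardent, so Dae-won controls Ardent.
Dae-won and Juniper together hold 10% + 90% = 100% of Rowan, so Dae-won controls Rowan.
No other company's threshold is met.

Arbor Marine Sdn Bhd, Ardent Corp, Cobalt Estates Pte Ltd, Ironvale Co, Juniper Systems AG, Rowan Marine KK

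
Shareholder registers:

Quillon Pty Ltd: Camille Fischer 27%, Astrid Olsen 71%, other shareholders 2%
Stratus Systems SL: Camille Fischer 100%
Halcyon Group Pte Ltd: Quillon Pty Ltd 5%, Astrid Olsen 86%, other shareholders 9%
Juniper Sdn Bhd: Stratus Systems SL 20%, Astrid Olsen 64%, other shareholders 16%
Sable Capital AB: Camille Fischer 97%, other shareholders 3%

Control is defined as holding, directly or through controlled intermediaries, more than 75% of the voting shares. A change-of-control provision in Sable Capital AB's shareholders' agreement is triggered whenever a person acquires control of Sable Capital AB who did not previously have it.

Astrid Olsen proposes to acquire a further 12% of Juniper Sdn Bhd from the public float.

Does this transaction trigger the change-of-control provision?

No

The purchase changes only Astrid's holdings, so Astrid is the only person who could newly come to control Sable.
Astrid holds 86% of Halcyon, so Astrid controls Halcyon.
Neither Astrid nor any entity Astrid controls holds any voting interest in Sable.
So before the transaction, Astrid does not control Sable.
After the purchase, Astrid's direct stake in Juniper rises to 64% + 12% = 76%.
Astrid holds 76% of Juniper, so Astrid controls Juniper.
After the transaction, neither Astrid nor any entity Astrid controls holds a voting interest in Sable, so Astrid still does not control it.
No new person acquires control, so the clause is not triggered.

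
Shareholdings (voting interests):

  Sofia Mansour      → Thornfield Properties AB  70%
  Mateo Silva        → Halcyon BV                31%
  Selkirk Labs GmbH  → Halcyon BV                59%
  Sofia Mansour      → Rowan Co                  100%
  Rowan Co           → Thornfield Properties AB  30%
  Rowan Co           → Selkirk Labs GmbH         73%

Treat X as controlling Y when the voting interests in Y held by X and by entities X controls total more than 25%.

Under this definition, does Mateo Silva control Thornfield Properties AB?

No

Mateo holds 31% of Halcyon, so Mateo controls Halcyon.
Neither Mateo nor any entity Mateo controls holds any voting interest in Thornfield.
So Mateo does not control Thornfield.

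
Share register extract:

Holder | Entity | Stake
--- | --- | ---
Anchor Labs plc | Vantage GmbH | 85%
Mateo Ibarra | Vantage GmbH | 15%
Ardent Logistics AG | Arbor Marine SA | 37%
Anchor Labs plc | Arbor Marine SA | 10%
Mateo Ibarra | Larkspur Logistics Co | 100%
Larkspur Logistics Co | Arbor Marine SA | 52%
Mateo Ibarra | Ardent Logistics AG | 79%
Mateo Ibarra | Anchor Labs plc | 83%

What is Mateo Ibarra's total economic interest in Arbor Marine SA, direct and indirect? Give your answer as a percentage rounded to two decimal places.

Mateo reaches Arbor along 3 paths.
Via Ardent: 79% × 37% = 29.23%.
Via Larkspur: 100% × 52% = 52%.
Via Anchor: 83% × 10% = 8.3%.
Total: 29.23% + 52% + 8.3% = 89.53%.

89.53%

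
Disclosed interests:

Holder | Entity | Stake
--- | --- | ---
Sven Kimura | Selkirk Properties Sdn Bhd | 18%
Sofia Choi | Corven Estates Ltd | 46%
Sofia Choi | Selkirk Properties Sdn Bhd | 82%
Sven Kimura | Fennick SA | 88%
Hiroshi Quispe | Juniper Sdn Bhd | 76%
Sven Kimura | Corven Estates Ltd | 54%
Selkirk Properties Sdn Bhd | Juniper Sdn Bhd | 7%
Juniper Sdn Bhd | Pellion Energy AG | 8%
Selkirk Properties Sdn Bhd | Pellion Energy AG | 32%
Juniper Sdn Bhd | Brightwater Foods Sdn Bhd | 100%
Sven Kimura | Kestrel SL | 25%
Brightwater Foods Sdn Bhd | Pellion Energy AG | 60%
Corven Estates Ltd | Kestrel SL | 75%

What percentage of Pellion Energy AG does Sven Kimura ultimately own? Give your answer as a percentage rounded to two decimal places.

6.62%

Sven reaches Pellion along 3 paths.
Via Selkirk → Juniper → Brightwater: 18% × 7% × 100% × 60% = 0.756%.
Via Selkirk: 18% × 32% = 5.76%.
Via Selkirk → Juniper: 18% × 7% × 8% = 0.1008%.
Total: 0.756% + 5.76% + 0.1008% = 6.6168%.
Rounded: 6.62%.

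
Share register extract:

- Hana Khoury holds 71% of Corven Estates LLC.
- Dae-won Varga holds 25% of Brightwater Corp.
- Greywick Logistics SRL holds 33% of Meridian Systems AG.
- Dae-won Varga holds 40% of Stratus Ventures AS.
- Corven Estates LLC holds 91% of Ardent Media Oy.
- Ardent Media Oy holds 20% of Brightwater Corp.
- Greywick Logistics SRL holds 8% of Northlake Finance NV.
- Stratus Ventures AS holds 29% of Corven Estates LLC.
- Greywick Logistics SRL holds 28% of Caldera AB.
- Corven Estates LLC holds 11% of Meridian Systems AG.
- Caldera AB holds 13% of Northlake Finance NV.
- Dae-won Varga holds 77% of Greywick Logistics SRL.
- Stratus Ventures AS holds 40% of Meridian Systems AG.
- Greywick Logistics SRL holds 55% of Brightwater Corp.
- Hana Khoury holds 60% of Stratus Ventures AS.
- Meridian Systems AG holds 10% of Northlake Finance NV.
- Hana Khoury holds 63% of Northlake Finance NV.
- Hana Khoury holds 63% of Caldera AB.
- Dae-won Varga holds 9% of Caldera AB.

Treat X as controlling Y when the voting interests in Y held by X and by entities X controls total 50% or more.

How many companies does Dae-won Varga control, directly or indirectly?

2

Dae-won holds 77% of Greywick, so Dae-won controls Greywick.
Dae-won and Greywick together hold 25% + 55% = 80% of Brightwater, so Dae-won controls Brightwater.
No other company's threshold is met.
Dae-won controls 2 companies.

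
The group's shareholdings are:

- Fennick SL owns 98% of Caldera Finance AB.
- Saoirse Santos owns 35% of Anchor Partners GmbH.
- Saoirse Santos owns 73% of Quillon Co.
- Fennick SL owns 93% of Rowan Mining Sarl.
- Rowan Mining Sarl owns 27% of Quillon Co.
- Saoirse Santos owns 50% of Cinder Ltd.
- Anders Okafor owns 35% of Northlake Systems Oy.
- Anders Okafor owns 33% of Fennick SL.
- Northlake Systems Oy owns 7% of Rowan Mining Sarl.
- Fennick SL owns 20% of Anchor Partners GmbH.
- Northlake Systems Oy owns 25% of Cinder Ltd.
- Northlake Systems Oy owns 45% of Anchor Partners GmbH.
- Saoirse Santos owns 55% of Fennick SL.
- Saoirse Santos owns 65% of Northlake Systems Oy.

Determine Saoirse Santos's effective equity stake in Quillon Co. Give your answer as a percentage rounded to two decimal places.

Saoirse reaches Quillon along 3 paths.
Via Fennick → Rowan: 55% × 93% × 27% = 13.8105%.
Via Northlake → Rowan: 65% × 7% × 27% = 1.2285%.
Direct stake: 73% = 73%.
Total: 13.8105% + 1.2285% + 73% = 88.039%.
Rounded: 88.04%.

88.04%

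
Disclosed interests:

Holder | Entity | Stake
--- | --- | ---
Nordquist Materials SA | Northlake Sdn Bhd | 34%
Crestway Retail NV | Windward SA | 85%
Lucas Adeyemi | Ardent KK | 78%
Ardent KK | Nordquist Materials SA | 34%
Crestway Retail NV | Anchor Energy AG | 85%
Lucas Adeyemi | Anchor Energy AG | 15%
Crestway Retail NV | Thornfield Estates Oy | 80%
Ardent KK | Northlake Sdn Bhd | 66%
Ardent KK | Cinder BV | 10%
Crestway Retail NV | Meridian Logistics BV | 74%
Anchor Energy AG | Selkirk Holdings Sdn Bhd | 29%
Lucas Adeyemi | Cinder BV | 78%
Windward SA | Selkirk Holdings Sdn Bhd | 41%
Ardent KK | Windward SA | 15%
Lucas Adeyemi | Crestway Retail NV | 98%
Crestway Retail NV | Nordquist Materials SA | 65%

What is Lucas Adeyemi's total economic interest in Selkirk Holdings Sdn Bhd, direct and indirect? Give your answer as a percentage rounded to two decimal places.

67.46%

Lucas reaches Selkirk along 4 paths.
Via Crestway → Anchor: 98% × 85% × 29% = 24.157%.
Via Anchor: 15% × 29% = 4.35%.
Via Ardent → Windward: 78% × 15% × 41% = 4.797%.
Via Crestway → Windward: 98% × 85% × 41% = 34.153%.
Total: 24.157% + 4.35% + 4.797% + 34.153% = 67.457%.
Rounded: 67.46%.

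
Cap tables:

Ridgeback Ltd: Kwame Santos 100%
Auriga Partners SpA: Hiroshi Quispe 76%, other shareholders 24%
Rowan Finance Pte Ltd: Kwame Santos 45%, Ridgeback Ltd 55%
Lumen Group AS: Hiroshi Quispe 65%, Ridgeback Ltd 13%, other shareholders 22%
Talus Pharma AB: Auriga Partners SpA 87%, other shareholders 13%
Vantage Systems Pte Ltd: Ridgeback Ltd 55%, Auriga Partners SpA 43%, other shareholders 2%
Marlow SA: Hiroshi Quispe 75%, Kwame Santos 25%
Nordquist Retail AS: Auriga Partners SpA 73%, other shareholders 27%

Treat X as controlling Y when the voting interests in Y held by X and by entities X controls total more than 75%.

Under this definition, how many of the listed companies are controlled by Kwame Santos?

2

Kwame holds 100% of Ridgeback, so Kwame controls Ridgeback.
Kwame and Ridgeback together hold 45% + 55% = 100% of Rowan, so Kwame controls Rowan.
No other company's threshold is met.
Kwame controls 2 companies.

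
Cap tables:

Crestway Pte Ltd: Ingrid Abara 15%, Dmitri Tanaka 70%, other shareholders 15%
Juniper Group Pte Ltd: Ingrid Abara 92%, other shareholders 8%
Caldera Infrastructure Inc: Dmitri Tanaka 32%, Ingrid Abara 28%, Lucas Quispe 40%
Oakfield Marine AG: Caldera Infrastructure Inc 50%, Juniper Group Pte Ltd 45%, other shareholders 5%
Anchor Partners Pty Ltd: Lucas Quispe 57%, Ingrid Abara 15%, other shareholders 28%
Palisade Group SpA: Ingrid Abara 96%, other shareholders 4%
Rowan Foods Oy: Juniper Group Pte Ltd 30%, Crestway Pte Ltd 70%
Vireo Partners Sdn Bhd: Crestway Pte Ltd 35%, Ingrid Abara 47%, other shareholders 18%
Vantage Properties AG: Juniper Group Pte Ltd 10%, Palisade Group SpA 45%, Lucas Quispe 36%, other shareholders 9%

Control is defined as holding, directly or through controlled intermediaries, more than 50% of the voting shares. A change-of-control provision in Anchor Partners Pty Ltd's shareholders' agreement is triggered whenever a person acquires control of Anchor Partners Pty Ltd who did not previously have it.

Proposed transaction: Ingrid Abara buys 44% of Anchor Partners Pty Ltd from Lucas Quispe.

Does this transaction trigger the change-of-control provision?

Yes

The purchase adds only to Ingrid's holdings (Lucas's stake shrinks), so Ingrid is the only person who could newly come to control Anchor.
Ingrid holds 92% of Juniper, so Ingrid controls Juniper.
Ingrid holds 96% of Palisade, so Ingrid controls Palisade.
Juniper and Palisade together hold 10% + 45% = 55% of Vantage, so Ingrid controls Vantage.
In Anchor, Ingrid's side holds only 15%, not > 50%.
So before the transaction, Ingrid does not control Anchor.
After the purchase, Ingrid's direct stake in Anchor rises to 15% + 44% = 59%, and Lucas's stake falls to 13%.
Ingrid holds 59% of Anchor, so Ingrid controls Anchor.
Ingrid did not control Anchor before and does after, so the clause is triggered.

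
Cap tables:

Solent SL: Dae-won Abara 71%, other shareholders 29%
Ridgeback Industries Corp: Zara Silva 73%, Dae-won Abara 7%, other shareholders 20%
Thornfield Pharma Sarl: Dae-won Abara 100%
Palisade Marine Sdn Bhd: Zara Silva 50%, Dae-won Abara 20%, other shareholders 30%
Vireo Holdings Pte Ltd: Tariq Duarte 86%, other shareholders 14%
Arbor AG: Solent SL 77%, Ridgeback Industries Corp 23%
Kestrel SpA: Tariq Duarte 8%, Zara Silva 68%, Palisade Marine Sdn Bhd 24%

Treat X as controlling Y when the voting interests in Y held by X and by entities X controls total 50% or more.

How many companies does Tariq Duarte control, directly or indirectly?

Tariq holds 86% of Vireo, so Tariq controls Vireo.
No other company's threshold is met.
Tariq controls 1 company.

1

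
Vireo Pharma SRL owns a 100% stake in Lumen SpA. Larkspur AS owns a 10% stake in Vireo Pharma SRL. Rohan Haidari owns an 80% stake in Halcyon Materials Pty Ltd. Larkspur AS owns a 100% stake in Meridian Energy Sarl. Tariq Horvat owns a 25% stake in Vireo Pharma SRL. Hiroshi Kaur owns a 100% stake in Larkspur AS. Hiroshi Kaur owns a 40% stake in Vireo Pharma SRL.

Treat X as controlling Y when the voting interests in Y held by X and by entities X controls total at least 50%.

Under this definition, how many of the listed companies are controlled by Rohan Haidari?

Rohan holds 80% of Halcyon, so Rohan controls Halcyon.
No other company's threshold is met.
Rohan controls 1 company.

1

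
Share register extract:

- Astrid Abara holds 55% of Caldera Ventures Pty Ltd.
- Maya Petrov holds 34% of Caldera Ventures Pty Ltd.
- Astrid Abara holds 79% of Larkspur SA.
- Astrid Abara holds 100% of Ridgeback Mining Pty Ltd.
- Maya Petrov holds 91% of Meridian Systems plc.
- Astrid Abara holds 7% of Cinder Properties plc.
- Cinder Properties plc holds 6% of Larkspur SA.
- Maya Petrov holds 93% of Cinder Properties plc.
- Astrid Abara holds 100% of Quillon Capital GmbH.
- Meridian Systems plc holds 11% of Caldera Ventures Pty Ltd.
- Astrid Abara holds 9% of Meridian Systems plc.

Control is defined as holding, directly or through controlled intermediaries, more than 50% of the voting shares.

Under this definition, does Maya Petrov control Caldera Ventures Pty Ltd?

Maya holds 91% of Meridian, so Maya controls Meridian.
Maya holds 93% of Cinder, so Maya controls Cinder.
In Caldera, Maya's side holds only 11% + 34% = 45%, not > 50%.
So Maya does not control Caldera.

No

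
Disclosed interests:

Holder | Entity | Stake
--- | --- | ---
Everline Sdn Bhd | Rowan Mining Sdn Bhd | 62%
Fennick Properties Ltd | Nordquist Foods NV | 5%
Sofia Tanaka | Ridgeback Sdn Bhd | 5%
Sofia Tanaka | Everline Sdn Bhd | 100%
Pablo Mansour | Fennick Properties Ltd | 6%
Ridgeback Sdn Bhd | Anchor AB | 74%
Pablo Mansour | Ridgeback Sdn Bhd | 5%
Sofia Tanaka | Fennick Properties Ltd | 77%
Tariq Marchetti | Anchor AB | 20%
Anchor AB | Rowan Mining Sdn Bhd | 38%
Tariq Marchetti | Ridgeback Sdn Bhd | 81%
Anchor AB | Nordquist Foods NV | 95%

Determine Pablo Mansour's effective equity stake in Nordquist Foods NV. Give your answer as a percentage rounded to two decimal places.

3.82%

Pablo reaches Nordquist along 2 paths.
Via Ridgeback → Anchor: 5% × 74% × 95% = 3.515%.
Via Fennick: 6% × 5% = 0.3%.
Total: 3.515% + 0.3% = 3.815%.
Rounded: 3.82%.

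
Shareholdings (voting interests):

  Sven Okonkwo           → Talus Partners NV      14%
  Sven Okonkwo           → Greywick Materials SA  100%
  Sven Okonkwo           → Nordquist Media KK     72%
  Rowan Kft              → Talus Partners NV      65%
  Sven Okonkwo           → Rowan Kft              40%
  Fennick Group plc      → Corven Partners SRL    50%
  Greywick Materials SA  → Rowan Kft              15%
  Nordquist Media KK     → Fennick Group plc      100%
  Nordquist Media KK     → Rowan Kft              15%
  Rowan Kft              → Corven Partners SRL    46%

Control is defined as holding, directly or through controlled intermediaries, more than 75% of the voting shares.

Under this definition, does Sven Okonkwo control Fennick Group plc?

Sven holds 100% of Greywick, so Sven controls Greywick.
Neither Sven nor any entity Sven controls holds any voting interest in Fennick.
So Sven does not control Fennick.

No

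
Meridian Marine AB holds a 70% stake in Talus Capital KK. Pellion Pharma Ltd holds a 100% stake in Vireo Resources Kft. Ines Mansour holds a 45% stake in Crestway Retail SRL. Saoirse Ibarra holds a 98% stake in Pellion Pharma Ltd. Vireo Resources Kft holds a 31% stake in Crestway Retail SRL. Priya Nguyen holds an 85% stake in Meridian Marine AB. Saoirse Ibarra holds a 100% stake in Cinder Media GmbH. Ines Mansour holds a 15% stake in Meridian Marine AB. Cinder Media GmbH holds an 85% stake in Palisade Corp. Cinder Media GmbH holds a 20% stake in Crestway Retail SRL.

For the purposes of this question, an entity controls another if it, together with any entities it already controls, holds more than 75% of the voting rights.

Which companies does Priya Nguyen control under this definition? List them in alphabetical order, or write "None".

Meridian Marine AB

Priya holds 85% of Meridian, so Priya controls Meridian.
No other company's threshold is met.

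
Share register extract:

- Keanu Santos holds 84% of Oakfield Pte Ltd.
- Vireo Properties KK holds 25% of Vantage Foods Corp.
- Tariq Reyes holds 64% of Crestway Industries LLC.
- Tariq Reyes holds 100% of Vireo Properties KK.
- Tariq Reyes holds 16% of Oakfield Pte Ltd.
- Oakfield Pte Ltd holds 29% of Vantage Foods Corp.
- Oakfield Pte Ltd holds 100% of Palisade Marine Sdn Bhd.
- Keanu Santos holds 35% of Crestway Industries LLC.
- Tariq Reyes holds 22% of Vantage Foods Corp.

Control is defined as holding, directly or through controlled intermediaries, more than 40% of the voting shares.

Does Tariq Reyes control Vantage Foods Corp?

Yes

Tariq holds 100% of Vireo, so Tariq controls Vireo.
Tariq and Vireo together hold 22% + 25% = 47% of Vantage, so Tariq controls Vantage.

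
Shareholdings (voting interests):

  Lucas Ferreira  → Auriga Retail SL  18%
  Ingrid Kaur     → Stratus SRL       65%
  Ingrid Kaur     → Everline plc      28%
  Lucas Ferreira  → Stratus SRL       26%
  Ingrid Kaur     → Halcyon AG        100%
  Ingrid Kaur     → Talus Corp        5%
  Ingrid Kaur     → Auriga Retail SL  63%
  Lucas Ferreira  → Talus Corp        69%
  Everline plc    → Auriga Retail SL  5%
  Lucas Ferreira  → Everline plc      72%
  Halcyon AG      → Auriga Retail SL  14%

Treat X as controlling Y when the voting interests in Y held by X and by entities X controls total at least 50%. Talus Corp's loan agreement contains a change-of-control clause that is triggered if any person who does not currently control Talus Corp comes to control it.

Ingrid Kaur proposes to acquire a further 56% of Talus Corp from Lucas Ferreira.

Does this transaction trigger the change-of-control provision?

The purchase adds only to Ingrid's holdings (Lucas's stake shrinks), so Ingrid is the only person who could newly come to control Talus.
Ingrid holds 65% of Stratus, so Ingrid controls Stratus.
Ingrid holds 100% of Halcyon, so Ingrid controls Halcyon.
Halcyon and Ingrid together hold 14% + 63% = 77% of Auriga, so Ingrid controls Auriga.
In Talus, Ingrid's side holds only 5%, not ≥ 50%.
So before the transaction, Ingrid does not control Talus.
After the purchase, Ingrid's direct stake in Talus rises to 5% + 56% = 61%, and Lucas's stake falls to 13%.
Ingrid holds 61% of Talus, so Ingrid controls Talus.
Ingrid did not control Talus before and does after, so the clause is triggered.

Yes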